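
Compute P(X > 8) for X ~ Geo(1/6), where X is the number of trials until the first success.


P(X > 8) = P(first 8 trials all fail) = (1-p)^8 = (5/6)^8 = 390625/1679616

390625/1679616


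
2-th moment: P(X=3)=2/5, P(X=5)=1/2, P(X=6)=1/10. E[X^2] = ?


E[X^2] = sum(x^2 * P(x))
= 9*2/5 + 25*1/2 + 36*1/10
= 197/10

197/10


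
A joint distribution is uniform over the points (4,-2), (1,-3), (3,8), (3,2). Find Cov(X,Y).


E[X]=11/4, E[Y]=5/4, E[XY]=19/4
Cov(X,Y) = E[XY] - E[X]E[Y] = 19/4 - 11/4*5/4 = 21/16

21/16


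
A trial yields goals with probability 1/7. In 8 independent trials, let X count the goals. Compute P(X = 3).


P(X=3) = C(8,3) * p^3 * (1-p)^5
= 56 * 1/343 * 7776/16807
= 62208/823543

62208/823543


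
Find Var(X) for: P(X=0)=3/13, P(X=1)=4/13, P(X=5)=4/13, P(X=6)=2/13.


E[X] = 36/13, E[X^2] = 176/13
Var(X) = E[X^2] - (E[X])^2 = 176/13 - (36/13)^2 = 992/169

992/169


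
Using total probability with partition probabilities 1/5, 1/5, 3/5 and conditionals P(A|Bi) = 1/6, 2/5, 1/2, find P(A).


P(A) = P(A|B1)P(B1) + P(A|B2)P(B2) + P(A|B3)P(B3)
= 1/6*1/5 + 2/5*1/5 + 1/2*3/5
= 1/30 + 2/25 + 3/10 = 31/75

31/75


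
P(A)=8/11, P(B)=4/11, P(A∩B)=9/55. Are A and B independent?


P(A)*P(B) = 8/11*4/11 = 32/121
P(A∩B) = 9/55 != 32/121, so not independent

No, A and B are not independent


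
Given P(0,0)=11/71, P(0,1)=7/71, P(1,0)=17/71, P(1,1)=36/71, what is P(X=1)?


P(X=1) = P(1,0)+P(1,1) = 17/71 + 36/71 = 53/71

53/71


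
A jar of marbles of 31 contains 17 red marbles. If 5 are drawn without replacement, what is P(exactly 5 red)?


P(X=5) = C(17,5)*C(14,0) / C(31,5)
= 6188*1 / 169911
= 6188/169911 = 884/24273

884/24273


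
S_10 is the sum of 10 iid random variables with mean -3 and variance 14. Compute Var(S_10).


By independence, Var(S_n) = n*Var(X_1) = 10*14 = 140

140


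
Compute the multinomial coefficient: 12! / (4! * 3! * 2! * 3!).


12! = 479001600
Denominator: 4!=24 * 3!=6 * 2!=2 * 3!=6
Coefficient = 479001600 / 1728 = 277200

277200


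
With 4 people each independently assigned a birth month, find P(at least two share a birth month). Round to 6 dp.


P(all different) = prod((12-i)/12 for i=0..3) = 0.572917
P(at least one match) = 1 - 0.572917 = 0.427083

0.427083


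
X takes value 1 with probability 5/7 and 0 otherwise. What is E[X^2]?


For Bernoulli: X in {0,1}
E[X^2] = 0^2*(1-5/7) + 1^2*5/7 = 5/7

5/7


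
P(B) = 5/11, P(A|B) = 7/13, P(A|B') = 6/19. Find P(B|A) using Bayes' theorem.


P(A) = P(A|B)P(B) + P(A|B')P(B') = 7/13*5/11 + 6/19*6/11 = 103/247
P(B|A) = P(A|B)P(B)/P(A) = (35/143)/(103/247) = 665/1133

665/1133


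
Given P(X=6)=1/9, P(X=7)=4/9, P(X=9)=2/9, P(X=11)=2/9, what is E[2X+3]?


E[2X+3] = sum(g(x)*P(x))
= 15*1/9 + 17*4/9 + 21*2/9 + 25*2/9
= 175/9

175/9


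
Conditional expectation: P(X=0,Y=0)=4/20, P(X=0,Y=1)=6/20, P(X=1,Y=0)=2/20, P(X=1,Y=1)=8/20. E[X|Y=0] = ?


P(Y=0) = 6/20
E[X|Y=0] = (0*4 + 1*2)/6 = 2/6 = 1/3

1/3


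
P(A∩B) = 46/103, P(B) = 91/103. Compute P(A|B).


P(A|B) = P(A∩B)/P(B) = (46/103)/(91/103) = 46/91

46/91


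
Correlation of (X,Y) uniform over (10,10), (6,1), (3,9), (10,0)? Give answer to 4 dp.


Cov(X,Y) = -3.0000, Var(X) = 8.6875, Var(Y) = 20.5000
rho = Cov/(sqrt(VarX)*sqrt(VarY)) = -0.2248

-0.2248


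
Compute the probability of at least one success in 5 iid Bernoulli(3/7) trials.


P(at least one) = 1 - P(none)
P(none) = (1 - 3/7)^5 = (4/7)^5 = 1024/16807
P(at least one) = 1 - 1024/16807 = 15783/16807

15783/16807


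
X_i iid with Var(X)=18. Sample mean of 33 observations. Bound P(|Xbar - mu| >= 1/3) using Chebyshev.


Var(Xbar) = Var(X)/n = 18/33
Chebyshev: P(|Xbar-mu| >= 1/3) <= Var(Xbar)/(1/3)^2 = (6/11)/(1/9) = 54/11
Bound exceeds 1, so trivial bound: 1

1


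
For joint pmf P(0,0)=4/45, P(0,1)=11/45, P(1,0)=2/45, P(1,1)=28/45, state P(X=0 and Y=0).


Read from table: P(X=0, Y=0) = 4/45

4/45


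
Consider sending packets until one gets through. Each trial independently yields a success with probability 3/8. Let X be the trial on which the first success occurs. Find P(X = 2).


P(X=2) = (1-p)^1 * p = (5/8)^1 * 3/8
= 5/8 * 3/8 = 15/64

15/64


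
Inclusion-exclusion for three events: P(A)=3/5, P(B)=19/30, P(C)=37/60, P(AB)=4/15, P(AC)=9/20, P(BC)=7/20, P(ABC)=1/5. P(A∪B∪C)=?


P(A∪B∪C) = P(A)+P(B)+P(C) - P(AB)-P(AC)-P(BC) + P(ABC)
= 3/5+19/30+37/60 - 4/15-9/20-7/20 + 1/5
= 59/60

59/60


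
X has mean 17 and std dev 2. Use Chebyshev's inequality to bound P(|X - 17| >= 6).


k = 6/2 = 3
Chebyshev: P(|X-mu| >= k*sigma) <= 1/k^2 = 1/3^2 = 1/9

1/9


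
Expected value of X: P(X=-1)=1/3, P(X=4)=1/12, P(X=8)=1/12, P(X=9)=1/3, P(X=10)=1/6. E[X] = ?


E[X] = sum(x * P(x))
= -1*1/3 + 4*1/12 + 8*1/12 + 9*1/3 + 10*1/6
= 16/3

16/3


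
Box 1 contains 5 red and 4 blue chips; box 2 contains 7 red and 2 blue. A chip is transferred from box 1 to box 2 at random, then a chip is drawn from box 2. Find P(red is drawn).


P(transfer red) = 5/9; P(transfer blue) = 4/9
If red transferred: Urn II has 8 red of 10, so P(red|red moved) = 4/5
If blue transferred: Urn II has 7 red of 10, so P(red|blue moved) = 7/10
By total probability: P(red) = 5/9*4/5 + 4/9*7/10 = 34/45

34/45


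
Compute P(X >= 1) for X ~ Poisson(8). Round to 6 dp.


P(X>=1) = 1 - P(X<=0) = 1 - (e^(-8)*8^0/0!)
≈ 1 - 0.0003354626 = 0.9996645374
≈ 0.999665

0.999665


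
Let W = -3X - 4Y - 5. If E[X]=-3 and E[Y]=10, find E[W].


E[-3X - 4Y - 5] = -3*E[X] - 4*E[Y] - 5
= (-3)*(-3) + (-4)*(10) + (-5)
= 9 - 40 - 5 = -36

-36


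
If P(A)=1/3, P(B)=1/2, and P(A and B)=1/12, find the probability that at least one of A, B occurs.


P(A∪B) = P(A) + P(B) - P(A∩B)
= 1/3 + 1/2 - 1/12 = 3/4

3/4


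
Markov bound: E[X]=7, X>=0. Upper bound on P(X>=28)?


Markov: P(X >= a) <= E[X]/a
P(X >= 28) <= 7/28 = 1/4

1/4


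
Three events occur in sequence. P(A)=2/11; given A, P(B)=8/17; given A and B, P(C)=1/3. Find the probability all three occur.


P(A∩B∩C) = P(A) * P(B|A) * P(C|A∩B)
= 2/11 * 8/17 * 1/3
= 16/187 * 1/3 = 16/561

16/561


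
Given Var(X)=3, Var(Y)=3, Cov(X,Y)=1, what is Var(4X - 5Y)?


Var(4X - 5Y) = 4^2*Var(X) + (-5)^2*Var(Y) + 2*4*(-5)*Cov(X,Y)
= 16*3 + 25*3 - 40*1
= 48 + 75 - 40 = 83

83


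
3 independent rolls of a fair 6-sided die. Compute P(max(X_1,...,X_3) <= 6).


P(max <= 6) = P(all X_i <= 6) = (P(X_1 <= 6))^3
= (6/6)^3 = 1^3 = 1

1


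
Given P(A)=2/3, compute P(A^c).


P(A') = 1 - P(A) = 1 - 2/3 = 1/3

1/3


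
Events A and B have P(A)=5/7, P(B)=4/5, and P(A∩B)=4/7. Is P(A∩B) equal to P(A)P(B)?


P(A)*P(B) = 5/7*4/5 = 4/7
P(A∩B) = 4/7, which equals P(A)P(B), so independent

Yes, A and B are independent


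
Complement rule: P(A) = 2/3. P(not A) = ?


P(A') = 1 - P(A) = 1 - 2/3 = 1/3

1/3


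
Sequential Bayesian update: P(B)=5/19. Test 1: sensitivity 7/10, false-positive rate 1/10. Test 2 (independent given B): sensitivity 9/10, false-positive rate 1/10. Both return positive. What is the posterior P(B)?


After test 1: P(+) = 7/10*5/19 + 1/10*14/19 = 49/190
P(B|+) = (7/38)/(49/190) = 5/7
After test 2 (use post1 as new prior): P(+) = 9/10*5/7 + 1/10*2/7 = 47/70
P(B|+,+) = (9/14)/(47/70) = 45/47

45/47


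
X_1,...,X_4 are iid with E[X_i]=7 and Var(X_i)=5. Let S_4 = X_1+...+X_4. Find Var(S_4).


By independence, Var(S_n) = n*Var(X_1) = 4*5 = 20

20


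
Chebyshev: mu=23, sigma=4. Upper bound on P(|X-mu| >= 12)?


k = 12/4 = 3
Chebyshev: P(|X-mu| >= k*sigma) <= 1/k^2 = 1/3^2 = 1/9

1/9


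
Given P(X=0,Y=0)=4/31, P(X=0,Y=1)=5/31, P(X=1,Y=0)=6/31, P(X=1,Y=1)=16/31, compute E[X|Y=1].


P(Y=1) = 21/31
E[X|Y=1] = (0*5 + 1*16)/21 = 16/21

16/21


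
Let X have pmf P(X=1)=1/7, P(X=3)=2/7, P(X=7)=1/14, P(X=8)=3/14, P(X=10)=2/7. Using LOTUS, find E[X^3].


E[X^3] = sum(g(x)*P(x))
= 1*1/7 + 27*2/7 + 343*1/14 + 512*3/14 + 1000*2/7
= 5989/14

5989/14


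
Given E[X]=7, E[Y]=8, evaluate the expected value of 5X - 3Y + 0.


E[5X - 3Y + 0] = 5*E[X] - 3*E[Y] + 0
= (5)*(7) + (-3)*(8) + (0)
= 35 - 24 + 0 = 11

11


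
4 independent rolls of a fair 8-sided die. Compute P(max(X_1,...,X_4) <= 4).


P(max <= 4) = P(all X_i <= 4) = (P(X_1 <= 4))^4
= (4/8)^4 = (1/2)^4 = 1/16

1/16


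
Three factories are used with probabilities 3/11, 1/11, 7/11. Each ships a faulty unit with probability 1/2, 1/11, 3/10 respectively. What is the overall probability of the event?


P(A) = P(A|B1)P(B1) + P(A|B2)P(B2) + P(A|B3)P(B3)
= 1/2*3/11 + 1/11*1/11 + 3/10*7/11
= 3/22 + 1/121 + 21/110 = 203/605

203/605


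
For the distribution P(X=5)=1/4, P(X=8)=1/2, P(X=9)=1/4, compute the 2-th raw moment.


E[X^2] = sum(x^2 * P(x))
= 25*1/4 + 64*1/2 + 81*1/4
= 117/2

117/2


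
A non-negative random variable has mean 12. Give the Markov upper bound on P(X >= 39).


Markov: P(X >= a) <= E[X]/a
P(X >= 39) <= 12/39 = 4/13

4/13


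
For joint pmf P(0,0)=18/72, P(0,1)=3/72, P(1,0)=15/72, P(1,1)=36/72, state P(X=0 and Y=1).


Read from table: P(X=0, Y=1) = 3/72 = 1/24

1/24


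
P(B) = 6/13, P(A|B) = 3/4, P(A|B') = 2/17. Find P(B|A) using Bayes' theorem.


P(A) = P(A|B)P(B) + P(A|B')P(B') = 3/4*6/13 + 2/17*7/13 = 181/442
P(B|A) = P(A|B)P(B)/P(A) = (9/26)/(181/442) = 153/181

153/181


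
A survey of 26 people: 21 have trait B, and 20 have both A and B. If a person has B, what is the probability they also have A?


P(A|B) = P(A∩B)/P(B) = (20/26)/(21/26) = 20/21

20/21


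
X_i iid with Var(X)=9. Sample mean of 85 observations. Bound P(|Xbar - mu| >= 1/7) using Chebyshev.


Var(Xbar) = Var(X)/n = 9/85
Chebyshev: P(|Xbar-mu| >= 1/7) <= Var(Xbar)/(1/7)^2 = (9/85)/(1/49) = 441/85
Bound exceeds 1, so trivial bound: 1

1


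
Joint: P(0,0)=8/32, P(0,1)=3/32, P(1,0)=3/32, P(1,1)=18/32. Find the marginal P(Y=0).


P(Y=0) = P(0,0)+P(1,0) = 8/32 + 3/32 = 11/32

11/32


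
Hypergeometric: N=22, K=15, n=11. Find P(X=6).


P(X=6) = C(15,6)*C(7,5) / C(22,11)
= 5005*21 / 705432
= 105105/705432 = 385/2584

385/2584


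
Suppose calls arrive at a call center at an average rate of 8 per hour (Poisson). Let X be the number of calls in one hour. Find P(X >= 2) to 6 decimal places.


P(X>=2) = 1 - P(X<=1) = 1 - (e^(-8)*8^0/0! + e^(-8)*8^1/1!)
≈ 1 - (0.0003354626 + 0.0026837010)
= 1 - 0.0030191636 = 0.9969808364
≈ 0.996981

0.996981


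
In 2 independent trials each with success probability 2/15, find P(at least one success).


P(at least one) = 1 - P(none)
P(none) = (1 - 2/15)^2 = (13/15)^2 = 169/225
P(at least one) = 1 - 169/225 = 56/225

56/225


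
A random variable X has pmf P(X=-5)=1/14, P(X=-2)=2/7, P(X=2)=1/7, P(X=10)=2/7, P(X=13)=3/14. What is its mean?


E[X] = sum(x * P(x))
= -5*1/14 - 2*2/7 + 2*1/7 + 10*2/7 + 13*3/14
= 5

5


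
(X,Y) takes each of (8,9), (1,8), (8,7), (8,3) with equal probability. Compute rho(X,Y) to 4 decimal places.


Cov(X,Y) = -2.1875, Var(X) = 9.1875, Var(Y) = 5.1875
rho = Cov/(sqrt(VarX)*sqrt(VarY)) = -0.3169

-0.3169


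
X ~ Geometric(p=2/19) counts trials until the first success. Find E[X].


For geometric (trials until first success), E[X] = 1/p = 1/(2/19) = 19/2

19/2


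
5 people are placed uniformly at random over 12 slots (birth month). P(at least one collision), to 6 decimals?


P(all different) = prod((12-i)/12 for i=0..4) = 0.381944
P(at least one match) = 1 - 0.381944 = 0.618056

0.618056


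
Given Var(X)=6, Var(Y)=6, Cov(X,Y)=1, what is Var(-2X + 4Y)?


Var(-2X + 4Y) = (-2)^2*Var(X) + 4^2*Var(Y) + 2*(-2)*4*Cov(X,Y)
= 4*6 + 16*6 - 16*1
= 24 + 96 - 16 = 104

104


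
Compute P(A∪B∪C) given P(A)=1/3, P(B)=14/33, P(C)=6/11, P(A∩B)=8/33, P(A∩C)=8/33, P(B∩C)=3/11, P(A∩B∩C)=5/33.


P(A∪B∪C) = P(A)+P(B)+P(C) - P(AB)-P(AC)-P(BC) + P(ABC)
= 1/3+14/33+6/11 - 8/33-8/33-3/11 + 5/33
= 23/33

23/33


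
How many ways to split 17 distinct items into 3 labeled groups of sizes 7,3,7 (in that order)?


17! = 355687428096000
Denominator: 7!=5040 * 3!=6 * 7!=5040
Coefficient = 355687428096000 / 152409600 = 2333760

2333760


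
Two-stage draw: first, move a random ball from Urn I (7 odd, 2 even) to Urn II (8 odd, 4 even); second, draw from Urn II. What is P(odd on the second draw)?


P(transfer odd) = 7/9; P(transfer even) = 2/9
If odd transferred: Urn II has 9 odd of 13, so P(odd|odd moved) = 9/13
If even transferred: Urn II has 8 odd of 13, so P(odd|even moved) = 8/13
By total probability: P(odd) = 7/9*9/13 + 2/9*8/13 = 79/117

79/117


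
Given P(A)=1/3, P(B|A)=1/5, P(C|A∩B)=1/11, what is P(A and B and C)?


P(A∩B∩C) = P(A) * P(B|A) * P(C|A∩B)
= 1/3 * 1/5 * 1/11
= 1/15 * 1/11 = 1/165

1/165


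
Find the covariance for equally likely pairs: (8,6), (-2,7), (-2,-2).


E[X]=4/3, E[Y]=11/3, E[XY]=38/3
Cov(X,Y) = E[XY] - E[X]E[Y] = 38/3 - 4/3*11/3 = 70/9

70/9


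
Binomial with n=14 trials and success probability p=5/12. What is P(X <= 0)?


P(X<=0) = P(X=0)
= 678223072849/1283918464548864
= 678223072849/1283918464548864

678223072849/1283918464548864


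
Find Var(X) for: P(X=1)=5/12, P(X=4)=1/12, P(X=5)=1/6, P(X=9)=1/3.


E[X] = 55/12, E[X^2] = 395/12
Var(X) = E[X^2] - (E[X])^2 = 395/12 - (55/12)^2 = 1715/144

1715/144


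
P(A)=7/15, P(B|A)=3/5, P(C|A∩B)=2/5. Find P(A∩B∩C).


P(A∩B∩C) = P(A) * P(B|A) * P(C|A∩B)
= 7/15 * 3/5 * 2/5
= 7/25 * 2/5 = 14/125

14/125


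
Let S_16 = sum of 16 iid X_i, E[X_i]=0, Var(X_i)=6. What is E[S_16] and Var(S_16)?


E[S_n] = n*mu = 16*0 = 0
Var(S_n) = n*sigma^2 = 16*6 = 96

E[S_16]=0, Var(S_16)=96


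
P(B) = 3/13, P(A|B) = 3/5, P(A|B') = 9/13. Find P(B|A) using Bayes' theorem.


P(A) = P(A|B)P(B) + P(A|B')P(B') = 3/5*3/13 + 9/13*10/13 = 567/845
P(B|A) = P(A|B)P(B)/P(A) = (9/65)/(567/845) = 13/63

13/63


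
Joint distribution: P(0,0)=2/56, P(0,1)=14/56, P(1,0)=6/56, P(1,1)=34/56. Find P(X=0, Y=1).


Read from table: P(X=0, Y=1) = 14/56 = 1/4

1/4


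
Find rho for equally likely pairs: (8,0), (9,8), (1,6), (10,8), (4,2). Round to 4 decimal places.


Cov(X,Y) = 2.4800, Var(X) = 11.4400, Var(Y) = 10.5600
rho = Cov/(sqrt(VarX)*sqrt(VarY)) = 0.2256

0.2256


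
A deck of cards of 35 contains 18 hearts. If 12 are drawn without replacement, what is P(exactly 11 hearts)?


P(X=11) = C(18,11)*C(17,1) / C(35,12)
= 31824*17 / 834451800
= 541008/834451800 = 102/157325

102/157325


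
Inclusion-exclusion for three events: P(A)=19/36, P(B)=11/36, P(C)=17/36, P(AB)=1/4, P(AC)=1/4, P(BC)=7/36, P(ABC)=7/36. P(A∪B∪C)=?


P(A∪B∪C) = P(A)+P(B)+P(C) - P(AB)-P(AC)-P(BC) + P(ABC)
= 19/36+11/36+17/36 - 1/4-1/4-7/36 + 7/36
= 29/36

29/36


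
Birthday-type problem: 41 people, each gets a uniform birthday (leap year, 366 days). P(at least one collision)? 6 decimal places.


P(all different) = prod((366-i)/366 for i=0..40) = 0.097493
P(at least one match) = 1 - 0.097493 = 0.902507

0.902507


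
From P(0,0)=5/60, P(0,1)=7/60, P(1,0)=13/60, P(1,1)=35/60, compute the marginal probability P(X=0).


P(X=0) = P(0,0)+P(0,1) = 5/60 + 7/60 = 12/60 = 1/5

1/5


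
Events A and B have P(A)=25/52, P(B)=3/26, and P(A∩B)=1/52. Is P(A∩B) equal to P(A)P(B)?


P(A)*P(B) = 25/52*3/26 = 75/1352
P(A∩B) = 1/52 != 75/1352, so not independent

No, A and B are not independent


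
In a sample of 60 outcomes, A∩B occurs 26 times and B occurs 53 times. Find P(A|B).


P(A|B) = P(A∩B)/P(B) = (26/60)/(53/60) = 26/53

26/53


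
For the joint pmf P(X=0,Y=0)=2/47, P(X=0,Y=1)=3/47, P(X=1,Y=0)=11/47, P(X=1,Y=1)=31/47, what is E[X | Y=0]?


P(Y=0) = 13/47
E[X|Y=0] = (0*2 + 1*11)/13 = 11/13

11/13


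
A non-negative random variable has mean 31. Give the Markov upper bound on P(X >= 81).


Markov: P(X >= a) <= E[X]/a
P(X >= 81) <= 31/81

31/81


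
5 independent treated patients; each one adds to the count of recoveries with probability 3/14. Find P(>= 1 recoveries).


P(at least one) = 1 - P(none)
P(none) = (1 - 3/14)^5 = (11/14)^5 = 161051/537824
P(at least one) = 1 - 161051/537824 = 376773/537824

376773/537824


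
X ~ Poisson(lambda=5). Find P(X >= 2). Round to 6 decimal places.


P(X>=2) = 1 - P(X<=1) = 1 - (e^(-5)*5^0/0! + e^(-5)*5^1/1!)
≈ 1 - (0.0067379470 + 0.0336897350)
= 1 - 0.0404276820 = 0.9595723180
≈ 0.959572

0.959572


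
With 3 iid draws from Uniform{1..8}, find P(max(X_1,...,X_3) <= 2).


P(max <= 2) = P(all X_i <= 2) = (P(X_1 <= 2))^3
= (2/8)^3 = (1/4)^3 = 1/64

1/64


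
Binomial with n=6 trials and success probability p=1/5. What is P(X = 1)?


P(X=1) = C(6,1) * p^1 * (1-p)^5
= 6 * 1/5 * 1024/3125
= 6144/15625

6144/15625


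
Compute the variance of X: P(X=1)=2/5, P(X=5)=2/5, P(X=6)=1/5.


E[X] = 18/5, E[X^2] = 88/5
Var(X) = E[X^2] - (E[X])^2 = 88/5 - (18/5)^2 = 116/25

116/25


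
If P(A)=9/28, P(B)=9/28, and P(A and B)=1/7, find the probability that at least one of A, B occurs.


P(A∪B) = P(A) + P(B) - P(A∩B)
= 9/28 + 9/28 - 1/7 = 1/2

1/2


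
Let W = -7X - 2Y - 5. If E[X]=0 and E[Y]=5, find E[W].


E[-7X - 2Y - 5] = -7*E[X] - 2*E[Y] - 5
= (-7)*(0) + (-2)*(5) + (-5)
= 0 - 10 - 5 = -15

-15


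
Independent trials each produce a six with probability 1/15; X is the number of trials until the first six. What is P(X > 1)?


P(X > 1) = P(first 1 trials all fail) = (1-p)^1 = (14/15)^1 = 14/15

14/15


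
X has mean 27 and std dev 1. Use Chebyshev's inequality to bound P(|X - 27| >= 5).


k = 5/1 = 5
Chebyshev: P(|X-mu| >= k*sigma) <= 1/k^2 = 1/5^2 = 1/25

1/25


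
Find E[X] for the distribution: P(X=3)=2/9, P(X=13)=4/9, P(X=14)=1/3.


E[X] = sum(x * P(x))
= 3*2/9 + 13*4/9 + 14*1/3
= 100/9

100/9


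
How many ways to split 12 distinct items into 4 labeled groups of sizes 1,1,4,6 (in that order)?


12! = 479001600
Denominator: 1!=1 * 1!=1 * 4!=24 * 6!=720
Coefficient = 479001600 / 17280 = 27720

27720


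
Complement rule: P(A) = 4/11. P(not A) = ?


P(A') = 1 - P(A) = 1 - 4/11 = 7/11

7/11


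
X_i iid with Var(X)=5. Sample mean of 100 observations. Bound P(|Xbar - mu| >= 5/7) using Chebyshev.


Var(Xbar) = Var(X)/n = 5/100
Chebyshev: P(|Xbar-mu| >= 5/7) <= Var(Xbar)/(5/7)^2 = (1/20)/(25/49) = 49/500

49/500


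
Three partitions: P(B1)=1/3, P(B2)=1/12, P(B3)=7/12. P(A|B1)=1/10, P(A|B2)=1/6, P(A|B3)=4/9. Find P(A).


P(A) = P(A|B1)P(B1) + P(A|B2)P(B2) + P(A|B3)P(B3)
= 1/10*1/3 + 1/6*1/12 + 4/9*7/12
= 1/30 + 1/72 + 7/27 = 331/1080

331/1080


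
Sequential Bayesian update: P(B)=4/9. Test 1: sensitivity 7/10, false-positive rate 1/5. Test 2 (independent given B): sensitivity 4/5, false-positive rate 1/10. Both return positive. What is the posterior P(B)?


After test 1: P(+) = 7/10*4/9 + 1/5*5/9 = 19/45
P(B|+) = (14/45)/(19/45) = 14/19
After test 2 (use post1 as new prior): P(+) = 4/5*14/19 + 1/10*5/19 = 117/190
P(B|+,+) = (56/95)/(117/190) = 112/117

112/117


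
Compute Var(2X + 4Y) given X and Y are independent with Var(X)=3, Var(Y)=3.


Independence => Cov(X,Y)=0
Var(2X + 4Y) = 2^2*Var(X) + 4^2*Var(Y)
= 4*3 + 16*3 = 60

60


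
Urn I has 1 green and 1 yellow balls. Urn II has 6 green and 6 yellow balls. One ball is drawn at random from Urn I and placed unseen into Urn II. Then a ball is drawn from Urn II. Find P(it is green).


P(transfer green) = 1/2; P(transfer yellow) = 1/2
If green transferred: Urn II has 7 green of 13, so P(green|green moved) = 7/13
If yellow transferred: Urn II has 6 green of 13, so P(green|yellow moved) = 6/13
By total probability: P(green) = 1/2*7/13 + 1/2*6/13 = 1/2

1/2


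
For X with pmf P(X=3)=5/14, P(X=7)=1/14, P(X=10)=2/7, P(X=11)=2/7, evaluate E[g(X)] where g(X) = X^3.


E[X^3] = sum(g(x)*P(x))
= 27*5/14 + 343*1/14 + 1000*2/7 + 1331*2/7
= 4901/7

4901/7


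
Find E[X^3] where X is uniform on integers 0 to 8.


E[X^3] = (1/9) * sum(x^3 for x=0..8)
= 1296/9 = 144

144


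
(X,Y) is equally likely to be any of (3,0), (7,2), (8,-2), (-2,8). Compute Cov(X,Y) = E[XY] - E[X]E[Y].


E[X]=4, E[Y]=2, E[XY]=-9/2
Cov(X,Y) = E[XY] - E[X]E[Y] = -9/2 - 4*2 = -25/2

-25/2


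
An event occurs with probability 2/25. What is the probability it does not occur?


P(A') = 1 - P(A) = 1 - 2/25 = 23/25

23/25


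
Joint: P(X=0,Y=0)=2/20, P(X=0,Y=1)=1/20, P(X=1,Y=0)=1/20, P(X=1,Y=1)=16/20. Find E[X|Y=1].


P(Y=1) = 17/20
E[X|Y=1] = (0*1 + 1*16)/17 = 16/17

16/17


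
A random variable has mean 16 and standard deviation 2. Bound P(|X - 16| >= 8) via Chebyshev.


k = 8/2 = 4
Chebyshev: P(|X-mu| >= k*sigma) <= 1/k^2 = 1/4^2 = 1/16

1/16


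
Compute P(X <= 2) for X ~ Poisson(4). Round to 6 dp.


P(X<=2) = e^(-4)*4^0/0! + e^(-4)*4^1/1! + e^(-4)*4^2/2!
≈ 0.0183156389 + 0.0732625556 + 0.1465251111
= 0.2381033056
≈ 0.238103

0.238103


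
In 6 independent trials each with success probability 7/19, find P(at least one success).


P(at least one) = 1 - P(none)
P(none) = (1 - 7/19)^6 = (12/19)^6 = 2985984/47045881
P(at least one) = 1 - 2985984/47045881 = 44059897/47045881

44059897/47045881


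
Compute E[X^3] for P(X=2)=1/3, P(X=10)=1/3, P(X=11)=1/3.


E[X^3] = sum(g(x)*P(x))
= 8*1/3 + 1000*1/3 + 1331*1/3
= 2339/3

2339/3


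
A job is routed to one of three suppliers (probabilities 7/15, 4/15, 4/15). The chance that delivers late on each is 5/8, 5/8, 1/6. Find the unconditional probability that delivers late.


P(A) = P(A|B1)P(B1) + P(A|B2)P(B2) + P(A|B3)P(B3)
= 5/8*7/15 + 5/8*4/15 + 1/6*4/15
= 7/24 + 1/6 + 2/45 = 181/360

181/360


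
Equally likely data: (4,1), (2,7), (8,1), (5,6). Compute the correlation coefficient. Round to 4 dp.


Cov(X,Y) = -3.8125, Var(X) = 4.6875, Var(Y) = 7.6875
rho = Cov/(sqrt(VarX)*sqrt(VarY)) = -0.6351

-0.6351


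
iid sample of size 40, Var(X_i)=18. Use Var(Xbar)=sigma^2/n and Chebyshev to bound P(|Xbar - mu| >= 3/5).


Var(Xbar) = Var(X)/n = 18/40
Chebyshev: P(|Xbar-mu| >= 3/5) <= Var(Xbar)/(3/5)^2 = (9/20)/(9/25) = 5/4
Bound exceeds 1, so trivial bound: 1

1


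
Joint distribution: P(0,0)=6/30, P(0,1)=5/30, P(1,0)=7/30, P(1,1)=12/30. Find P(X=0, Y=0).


Read from table: P(X=0, Y=0) = 6/30 = 1/5

1/5


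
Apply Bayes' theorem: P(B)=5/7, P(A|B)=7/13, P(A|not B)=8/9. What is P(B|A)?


P(A) = P(A|B)P(B) + P(A|B')P(B') = 7/13*5/7 + 8/9*2/7 = 523/819
P(B|A) = P(A|B)P(B)/P(A) = (5/13)/(523/819) = 315/523

315/523


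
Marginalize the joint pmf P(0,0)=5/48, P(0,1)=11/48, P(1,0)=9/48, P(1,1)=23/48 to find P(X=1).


P(X=1) = P(1,0)+P(1,1) = 9/48 + 23/48 = 32/48 = 2/3

2/3


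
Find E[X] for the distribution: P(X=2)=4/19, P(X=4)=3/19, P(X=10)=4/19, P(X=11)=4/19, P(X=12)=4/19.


E[X] = sum(x * P(x))
= 2*4/19 + 4*3/19 + 10*4/19 + 11*4/19 + 12*4/19
= 8

8


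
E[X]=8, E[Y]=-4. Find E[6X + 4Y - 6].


E[6X + 4Y - 6] = 6*E[X] + 4*E[Y] - 6
= (6)*(8) + (4)*(-4) + (-6)
= 48 - 16 - 6 = 26

26


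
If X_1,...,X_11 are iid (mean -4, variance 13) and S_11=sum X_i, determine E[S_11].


E[S_n] = n*E[X_1] = 11*-4 = -44

-44


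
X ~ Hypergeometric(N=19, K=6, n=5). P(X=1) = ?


P(X=1) = C(6,1)*C(13,4) / C(19,5)
= 6*715 / 11628
= 4290/11628 = 715/1938

715/1938


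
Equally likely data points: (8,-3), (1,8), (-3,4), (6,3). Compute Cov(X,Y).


E[X]=3, E[Y]=3, E[XY]=-5/2
Cov(X,Y) = E[XY] - E[X]E[Y] = -5/2 - 3*3 = -23/2

-23/2


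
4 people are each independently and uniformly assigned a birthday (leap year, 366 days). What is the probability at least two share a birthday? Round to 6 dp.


P(all different) = prod((366-i)/366 for i=0..3) = 0.983689
P(at least one match) = 1 - 0.983689 = 0.016311

0.016311


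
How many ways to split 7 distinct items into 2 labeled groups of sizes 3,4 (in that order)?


7! = 5040
Denominator: 3!=6 * 4!=24
Coefficient = 5040 / 144 = 35

35


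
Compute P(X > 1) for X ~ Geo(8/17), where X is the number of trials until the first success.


P(X > 1) = P(first 1 trials all fail) = (1-p)^1 = (9/17)^1 = 9/17

9/17


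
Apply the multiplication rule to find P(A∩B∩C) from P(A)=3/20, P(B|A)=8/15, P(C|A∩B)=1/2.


P(A∩B∩C) = P(A) * P(B|A) * P(C|A∩B)
= 3/20 * 8/15 * 1/2
= 2/25 * 1/2 = 1/25

1/25


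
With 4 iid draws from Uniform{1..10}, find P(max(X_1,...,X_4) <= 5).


P(max <= 5) = P(all X_i <= 5) = (P(X_1 <= 5))^4
= (5/10)^4 = (1/2)^4 = 1/16

1/16


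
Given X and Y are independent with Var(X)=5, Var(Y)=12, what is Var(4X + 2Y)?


Independence => Cov(X,Y)=0
Var(4X + 2Y) = 4^2*Var(X) + 2^2*Var(Y)
= 16*5 + 4*12 = 128

128


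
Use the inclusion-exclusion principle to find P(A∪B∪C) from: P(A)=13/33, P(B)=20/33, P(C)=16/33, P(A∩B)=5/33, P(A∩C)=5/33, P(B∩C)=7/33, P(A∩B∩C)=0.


P(A∪B∪C) = P(A)+P(B)+P(C) - P(AB)-P(AC)-P(BC) + P(ABC)
= 13/33+20/33+16/33 - 5/33-5/33-7/33 + 0
= 32/33

32/33


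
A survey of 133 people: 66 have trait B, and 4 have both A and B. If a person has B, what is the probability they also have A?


P(A|B) = P(A∩B)/P(B) = (4/133)/(66/133) = 4/66 = 2/33

2/33


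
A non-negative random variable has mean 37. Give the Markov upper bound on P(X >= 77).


Markov: P(X >= a) <= E[X]/a
P(X >= 77) <= 37/77

37/77


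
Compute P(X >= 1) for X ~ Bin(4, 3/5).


P(X>=1) = P(X=1) + P(X=2) + P(X=3) + P(X=4)
= 96/625 + 216/625 + 216/625 + 81/625
= 609/625

609/625


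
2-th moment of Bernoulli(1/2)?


For Bernoulli: X in {0,1}
E[X^2] = 0^2*(1-1/2) + 1^2*1/2 = 1/2

1/2


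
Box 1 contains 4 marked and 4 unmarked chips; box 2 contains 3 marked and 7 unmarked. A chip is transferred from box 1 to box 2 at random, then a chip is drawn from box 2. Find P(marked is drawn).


P(transfer marked) = 4/8 = 1/2; P(transfer unmarked) = 1/2
If marked transferred: Urn II has 4 marked of 11, so P(marked|marked moved) = 4/11
If unmarked transferred: Urn II has 3 marked of 11, so P(marked|unmarked moved) = 3/11
By total probability: P(marked) = 1/2*4/11 + 1/2*3/11 = 7/22

7/22


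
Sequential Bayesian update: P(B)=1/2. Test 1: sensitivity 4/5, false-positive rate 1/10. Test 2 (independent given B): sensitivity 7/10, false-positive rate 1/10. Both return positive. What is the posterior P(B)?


After test 1: P(+) = 4/5*1/2 + 1/10*1/2 = 9/20
P(B|+) = (2/5)/(9/20) = 8/9
After test 2 (use post1 as new prior): P(+) = 7/10*8/9 + 1/10*1/9 = 19/30
P(B|+,+) = (28/45)/(19/30) = 56/57

56/57


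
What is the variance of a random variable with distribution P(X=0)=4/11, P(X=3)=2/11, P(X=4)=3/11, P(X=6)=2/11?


E[X] = 30/11, E[X^2] = 138/11
Var(X) = E[X^2] - (E[X])^2 = 138/11 - (30/11)^2 = 618/121

618/121


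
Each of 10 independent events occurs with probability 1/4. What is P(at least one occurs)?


P(at least one) = 1 - P(none)
P(none) = (1 - 1/4)^10 = (3/4)^10 = 59049/1048576
P(at least one) = 1 - 59049/1048576 = 989527/1048576

989527/1048576


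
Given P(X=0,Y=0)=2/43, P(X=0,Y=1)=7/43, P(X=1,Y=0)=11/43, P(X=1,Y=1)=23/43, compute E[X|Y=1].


P(Y=1) = 30/43
E[X|Y=1] = (0*7 + 1*23)/30 = 23/30

23/30


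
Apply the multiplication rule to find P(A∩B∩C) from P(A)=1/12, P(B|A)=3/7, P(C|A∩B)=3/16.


P(A∩B∩C) = P(A) * P(B|A) * P(C|A∩B)
= 1/12 * 3/7 * 3/16
= 1/28 * 3/16 = 3/448

3/448


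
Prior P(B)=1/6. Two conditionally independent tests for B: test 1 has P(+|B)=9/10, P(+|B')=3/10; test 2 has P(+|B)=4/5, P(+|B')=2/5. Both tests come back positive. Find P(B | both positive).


After test 1: P(+) = 9/10*1/6 + 3/10*5/6 = 2/5
P(B|+) = (3/20)/(2/5) = 3/8
After test 2 (use post1 as new prior): P(+) = 4/5*3/8 + 2/5*5/8 = 11/20
P(B|+,+) = (3/10)/(11/20) = 6/11

6/11


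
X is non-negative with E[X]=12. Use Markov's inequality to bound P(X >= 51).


Markov: P(X >= a) <= E[X]/a
P(X >= 51) <= 12/51 = 4/17

4/17


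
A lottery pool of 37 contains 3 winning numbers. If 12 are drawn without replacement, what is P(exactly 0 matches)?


P(X=0) = C(3,0)*C(34,12) / C(37,12)
= 1*548354040 / 1852482996
= 548354040/1852482996 = 230/777

230/777


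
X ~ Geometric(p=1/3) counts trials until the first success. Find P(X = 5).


P(X=5) = (1-p)^4 * p = (2/3)^4 * 1/3
= 16/81 * 1/3 = 16/243

16/243


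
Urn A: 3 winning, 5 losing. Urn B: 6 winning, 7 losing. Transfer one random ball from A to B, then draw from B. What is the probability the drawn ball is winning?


P(transfer winning) = 3/8; P(transfer losing) = 5/8
If winning transferred: Urn II has 7 winning of 14, so P(winning|winning moved) = 1/2
If losing transferred: Urn II has 6 winning of 14, so P(winning|losing moved) = 3/7
By total probability: P(winning) = 3/8*1/2 + 5/8*3/7 = 51/112

51/112


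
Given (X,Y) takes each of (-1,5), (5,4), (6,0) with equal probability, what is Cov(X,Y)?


E[X]=10/3, E[Y]=3, E[XY]=5
Cov(X,Y) = E[XY] - E[X]E[Y] = 5 - 10/3*3 = -5

-5


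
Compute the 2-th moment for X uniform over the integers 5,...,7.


E[X^2] = (1/3) * sum(x^2 for x=5..7)
= 110/3

110/3


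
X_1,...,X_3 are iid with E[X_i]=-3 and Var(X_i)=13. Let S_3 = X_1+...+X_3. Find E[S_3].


E[S_n] = n*E[X_1] = 3*-3 = -9

-9


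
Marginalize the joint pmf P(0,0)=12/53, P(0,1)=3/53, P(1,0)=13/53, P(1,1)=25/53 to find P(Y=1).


P(Y=1) = P(0,1)+P(1,1) = 3/53 + 25/53 = 28/53

28/53


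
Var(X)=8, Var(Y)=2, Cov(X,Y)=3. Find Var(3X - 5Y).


Var(3X - 5Y) = 3^2*Var(X) + (-5)^2*Var(Y) + 2*3*(-5)*Cov(X,Y)
= 9*8 + 25*2 - 30*3
= 72 + 50 - 90 = 32

32


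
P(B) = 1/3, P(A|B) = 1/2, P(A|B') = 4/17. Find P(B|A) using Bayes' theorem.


P(A) = P(A|B)P(B) + P(A|B')P(B') = 1/2*1/3 + 4/17*2/3 = 11/34
P(B|A) = P(A|B)P(B)/P(A) = (1/6)/(11/34) = 17/33

17/33


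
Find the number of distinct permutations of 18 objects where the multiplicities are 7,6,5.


18! = 6402373705728000
Denominator: 7!=5040 * 6!=720 * 5!=120
Coefficient = 6402373705728000 / 435456000 = 14702688

14702688


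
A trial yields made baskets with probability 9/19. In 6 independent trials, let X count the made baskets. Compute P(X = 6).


P(X=6) = C(6,6) * p^6 * (1-p)^0
= 1 * 531441/47045881 * 1
= 531441/47045881

531441/47045881


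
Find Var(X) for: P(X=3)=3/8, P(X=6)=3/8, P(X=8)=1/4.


E[X] = 43/8, E[X^2] = 263/8
Var(X) = E[X^2] - (E[X])^2 = 263/8 - (43/8)^2 = 255/64

255/64


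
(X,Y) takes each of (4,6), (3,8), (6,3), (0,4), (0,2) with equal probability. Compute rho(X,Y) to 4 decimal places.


Cov(X,Y) = 1.2400, Var(X) = 5.4400, Var(Y) = 4.6400
rho = Cov/(sqrt(VarX)*sqrt(VarY)) = 0.2468

0.2468


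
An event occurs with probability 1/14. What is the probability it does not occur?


P(A') = 1 - P(A) = 1 - 1/14 = 13/14

13/14


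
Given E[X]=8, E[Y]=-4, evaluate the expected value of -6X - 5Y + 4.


E[-6X - 5Y + 4] = -6*E[X] - 5*E[Y] + 4
= (-6)*(8) + (-5)*(-4) + (4)
= -48 + 20 + 4 = -24

-24


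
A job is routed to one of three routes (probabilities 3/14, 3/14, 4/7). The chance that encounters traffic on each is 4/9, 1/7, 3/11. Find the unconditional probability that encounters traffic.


P(A) = P(A|B1)P(B1) + P(A|B2)P(B2) + P(A|B3)P(B3)
= 4/9*3/14 + 1/7*3/14 + 3/11*4/7
= 2/21 + 3/98 + 12/77 = 911/3234

911/3234


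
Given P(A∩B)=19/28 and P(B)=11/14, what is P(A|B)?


P(A|B) = P(A∩B)/P(B) = (19/28)/(22/28) = 19/22

19/22


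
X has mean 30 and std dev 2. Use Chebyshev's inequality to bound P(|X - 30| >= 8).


k = 8/2 = 4
Chebyshev: P(|X-mu| >= k*sigma) <= 1/k^2 = 1/4^2 = 1/16

1/16


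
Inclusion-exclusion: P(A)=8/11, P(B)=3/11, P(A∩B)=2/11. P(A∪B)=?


P(A∪B) = P(A) + P(B) - P(A∩B)
= 8/11 + 3/11 - 2/11 = 9/11

9/11


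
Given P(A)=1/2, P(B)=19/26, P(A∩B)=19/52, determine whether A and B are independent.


P(A)*P(B) = 1/2*19/26 = 19/52
P(A∩B) = 19/52, which equals P(A)P(B), so independent

Yes, A and B are independent


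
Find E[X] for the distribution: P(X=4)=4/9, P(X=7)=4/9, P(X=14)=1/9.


E[X] = sum(x * P(x))
= 4*4/9 + 7*4/9 + 14*1/9
= 58/9

58/9


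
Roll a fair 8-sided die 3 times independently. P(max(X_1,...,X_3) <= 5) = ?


P(max <= 5) = P(all X_i <= 5) = (P(X_1 <= 5))^3
= (5/8)^3 = 125/512

125/512


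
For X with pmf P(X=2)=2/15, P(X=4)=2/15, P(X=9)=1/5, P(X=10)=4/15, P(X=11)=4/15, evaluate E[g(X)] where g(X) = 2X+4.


E[2X+4] = sum(g(x)*P(x))
= 8*2/15 + 12*2/15 + 22*1/5 + 24*4/15 + 26*4/15
= 102/5

102/5


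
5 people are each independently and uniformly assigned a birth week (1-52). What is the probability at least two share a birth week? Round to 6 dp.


P(all different) = prod((52-i)/52 for i=0..4) = 0.820284
P(at least one match) = 1 - 0.820284 = 0.179716

0.179716


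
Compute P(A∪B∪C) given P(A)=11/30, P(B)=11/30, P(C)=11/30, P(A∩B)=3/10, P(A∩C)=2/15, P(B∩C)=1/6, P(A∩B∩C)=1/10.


P(A∪B∪C) = P(A)+P(B)+P(C) - P(AB)-P(AC)-P(BC) + P(ABC)
= 11/30+11/30+11/30 - 3/10-2/15-1/6 + 1/10
= 3/5

3/5


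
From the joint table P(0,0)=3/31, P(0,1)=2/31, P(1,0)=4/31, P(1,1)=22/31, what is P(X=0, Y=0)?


Read from table: P(X=0, Y=0) = 3/31

3/31


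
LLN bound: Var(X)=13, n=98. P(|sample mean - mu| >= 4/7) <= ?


Var(Xbar) = Var(X)/n = 13/98
Chebyshev: P(|Xbar-mu| >= 4/7) <= Var(Xbar)/(4/7)^2 = (13/98)/(16/49) = 13/32

13/32


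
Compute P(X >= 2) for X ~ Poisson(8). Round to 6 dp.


P(X>=2) = 1 - P(X<=1) = 1 - (e^(-8)*8^0/0! + e^(-8)*8^1/1!)
≈ 1 - (0.0003354626 + 0.0026837010)
= 1 - 0.0030191636 = 0.9969808364
≈ 0.996981

0.996981


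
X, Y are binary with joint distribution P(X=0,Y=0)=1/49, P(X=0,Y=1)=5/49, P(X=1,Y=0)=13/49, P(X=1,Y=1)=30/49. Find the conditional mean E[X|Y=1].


P(Y=1) = 35/49
E[X|Y=1] = (0*5 + 1*30)/35 = 30/35 = 6/7

6/7


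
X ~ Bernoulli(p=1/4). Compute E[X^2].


For Bernoulli: X in {0,1}
E[X^2] = 0^2*(1-1/4) + 1^2*1/4 = 1/4

1/4


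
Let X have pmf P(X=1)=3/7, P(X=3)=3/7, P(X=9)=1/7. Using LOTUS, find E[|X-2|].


E[|X-2|] = sum(g(x)*P(x))
= 1*3/7 + 1*3/7 + 7*1/7
= 13/7

13/7


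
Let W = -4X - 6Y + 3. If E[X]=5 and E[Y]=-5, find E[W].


E[-4X - 6Y + 3] = -4*E[X] - 6*E[Y] + 3
= (-4)*(5) + (-6)*(-5) + (3)
= -20 + 30 + 3 = 13

13


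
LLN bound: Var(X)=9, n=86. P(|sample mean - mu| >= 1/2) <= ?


Var(Xbar) = Var(X)/n = 9/86
Chebyshev: P(|Xbar-mu| >= 1/2) <= Var(Xbar)/(1/2)^2 = (9/86)/(1/4) = 18/43

18/43


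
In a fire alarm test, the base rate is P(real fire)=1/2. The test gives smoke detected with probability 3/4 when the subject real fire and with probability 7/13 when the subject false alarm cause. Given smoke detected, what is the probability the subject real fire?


P(A) = P(A|B)P(B) + P(A|B')P(B') = 3/4*1/2 + 7/13*1/2 = 67/104
P(B|A) = P(A|B)P(B)/P(A) = (3/8)/(67/104) = 39/67

39/67


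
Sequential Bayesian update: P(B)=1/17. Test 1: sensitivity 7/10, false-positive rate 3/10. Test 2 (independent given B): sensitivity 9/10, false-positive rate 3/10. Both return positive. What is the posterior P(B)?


After test 1: P(+) = 7/10*1/17 + 3/10*16/17 = 11/34
P(B|+) = (7/170)/(11/34) = 7/55
After test 2 (use post1 as new prior): P(+) = 9/10*7/55 + 3/10*48/55 = 207/550
P(B|+,+) = (63/550)/(207/550) = 7/23

7/23


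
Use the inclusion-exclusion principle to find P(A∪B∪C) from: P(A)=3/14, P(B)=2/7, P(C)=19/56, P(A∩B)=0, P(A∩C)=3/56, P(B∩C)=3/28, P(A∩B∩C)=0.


P(A∪B∪C) = P(A)+P(B)+P(C) - P(AB)-P(AC)-P(BC) + P(ABC)
= 3/14+2/7+19/56 - 0-3/56-3/28 + 0
= 19/28

19/28


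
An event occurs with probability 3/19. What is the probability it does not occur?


P(A') = 1 - P(A) = 1 - 3/19 = 16/19

16/19


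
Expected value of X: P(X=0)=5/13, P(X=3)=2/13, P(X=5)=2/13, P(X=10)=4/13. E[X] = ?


E[X] = sum(x * P(x))
= 0*5/13 + 3*2/13 + 5*2/13 + 10*4/13
= 56/13

56/13


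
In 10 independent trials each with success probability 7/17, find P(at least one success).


P(at least one) = 1 - P(none)
P(none) = (1 - 7/17)^10 = (10/17)^10 = 10000000000/2015993900449
P(at least one) = 1 - 10000000000/2015993900449 = 2005993900449/2015993900449

2005993900449/2015993900449


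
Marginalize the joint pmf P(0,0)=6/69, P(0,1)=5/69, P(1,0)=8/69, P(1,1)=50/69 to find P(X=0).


P(X=0) = P(0,0)+P(0,1) = 6/69 + 5/69 = 11/69

11/69


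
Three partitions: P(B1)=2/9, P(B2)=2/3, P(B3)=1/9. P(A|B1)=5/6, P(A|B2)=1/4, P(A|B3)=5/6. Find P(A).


P(A) = P(A|B1)P(B1) + P(A|B2)P(B2) + P(A|B3)P(B3)
= 5/6*2/9 + 1/4*2/3 + 5/6*1/9
= 5/27 + 1/6 + 5/54 = 4/9

4/9


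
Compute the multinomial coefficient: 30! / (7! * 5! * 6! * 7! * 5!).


30! = 265252859812191058636308480000000
Denominator: 7!=5040 * 5!=120 * 6!=720 * 7!=5040 * 5!=120
Coefficient = 265252859812191058636308480000000 / 263363788800000 = 1007172857820729600

1007172857820729600


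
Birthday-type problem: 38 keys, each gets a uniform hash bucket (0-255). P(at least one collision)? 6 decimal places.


P(all different) = prod((256-i)/256 for i=0..37) = 0.055523
P(at least one match) = 1 - 0.055523 = 0.944477

0.944477


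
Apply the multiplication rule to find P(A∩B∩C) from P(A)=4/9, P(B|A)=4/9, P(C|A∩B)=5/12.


P(A∩B∩C) = P(A) * P(B|A) * P(C|A∩B)
= 4/9 * 4/9 * 5/12
= 16/81 * 5/12 = 20/243

20/243


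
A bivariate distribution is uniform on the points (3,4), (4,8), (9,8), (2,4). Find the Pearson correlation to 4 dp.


Cov(X,Y) = 4.0000, Var(X) = 7.2500, Var(Y) = 4.0000
rho = Cov/(sqrt(VarX)*sqrt(VarY)) = 0.7428

0.7428


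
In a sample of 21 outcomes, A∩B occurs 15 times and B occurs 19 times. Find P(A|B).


P(A|B) = P(A∩B)/P(B) = (15/21)/(19/21) = 15/19

15/19


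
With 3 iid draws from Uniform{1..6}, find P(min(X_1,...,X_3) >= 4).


P(min >= 4) = P(all X_i >= 4) = (P(X_1 >= 4))^3
= (3/6)^3 = (1/2)^3 = 1/8

1/8


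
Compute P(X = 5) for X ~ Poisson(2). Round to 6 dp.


P(X=5) = e^(-2) * 2^5 / 5!
≈ 0.1353352832 * 32 / 120
≈ 0.036089

0.036089


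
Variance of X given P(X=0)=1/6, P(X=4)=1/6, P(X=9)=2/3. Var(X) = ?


E[X] = 20/3, E[X^2] = 170/3
Var(X) = E[X^2] - (E[X])^2 = 170/3 - (20/3)^2 = 110/9

110/9


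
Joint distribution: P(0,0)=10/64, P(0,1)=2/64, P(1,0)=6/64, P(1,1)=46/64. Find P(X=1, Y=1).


Read from table: P(X=1, Y=1) = 46/64 = 23/32

23/32


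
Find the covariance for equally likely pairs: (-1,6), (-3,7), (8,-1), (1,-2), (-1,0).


E[X]=4/5, E[Y]=2, E[XY]=-37/5
Cov(X,Y) = E[XY] - E[X]E[Y] = -37/5 - 4/5*2 = -9

-9


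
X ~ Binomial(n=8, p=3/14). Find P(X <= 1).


P(X<=1) = P(X=0) + P(X=1)
= 214358881/1475789056 + 58461513/184473632
= 97435855/210827008

97435855/210827008


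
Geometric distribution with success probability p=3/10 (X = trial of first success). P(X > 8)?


P(X > 8) = P(first 8 trials all fail) = (1-p)^8 = (7/10)^8 = 5764801/100000000

5764801/100000000


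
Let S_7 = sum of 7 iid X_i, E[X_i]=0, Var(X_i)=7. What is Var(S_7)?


By independence, Var(S_n) = n*Var(X_1) = 7*7 = 49

49


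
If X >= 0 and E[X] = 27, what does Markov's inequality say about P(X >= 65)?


Markov: P(X >= a) <= E[X]/a
P(X >= 65) <= 27/65

27/65


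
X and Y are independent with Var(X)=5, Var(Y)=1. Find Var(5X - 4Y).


Independence => Cov(X,Y)=0
Var(5X - 4Y) = 5^2*Var(X) + (-4)^2*Var(Y)
= 25*5 + 16*1 = 141

141


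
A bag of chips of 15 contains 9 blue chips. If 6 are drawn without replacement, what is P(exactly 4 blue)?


P(X=4) = C(9,4)*C(6,2) / C(15,6)
= 126*15 / 5005
= 1890/5005 = 54/143

54/143


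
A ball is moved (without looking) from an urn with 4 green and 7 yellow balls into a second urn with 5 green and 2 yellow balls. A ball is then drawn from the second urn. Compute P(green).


P(transfer green) = 4/11; P(transfer yellow) = 7/11
If green transferred: Urn II has 6 green of 8, so P(green|green moved) = 3/4
If yellow transferred: Urn II has 5 green of 8, so P(green|yellow moved) = 5/8
By total probability: P(green) = 4/11*3/4 + 7/11*5/8 = 59/88

59/88
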